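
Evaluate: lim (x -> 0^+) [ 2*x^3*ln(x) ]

This is a 0·(−∞) form. Rewrite as 2·ln(x) / x^(−3) and apply L'Hôpital:
the derivative quotient is 2·(1/x) / (−3·x^(−4)) = (-2/3)·x^3 → 0.

0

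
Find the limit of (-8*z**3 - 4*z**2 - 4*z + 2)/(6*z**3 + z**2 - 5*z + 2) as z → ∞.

Numerator and denominator both have degree 3.
Dividing every term by z^3, all lower-order terms vanish and the limit is the ratio of leading coefficients, -8/(6) = -4/3.

-4/3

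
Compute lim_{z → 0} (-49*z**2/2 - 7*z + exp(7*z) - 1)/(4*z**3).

343/24

Direct substitution gives 0/0.
Apply L'Hôpital: lim (-49*z + 7*e^(7*z) - 7)/(12*z^2), still 0/0.
Apply L'Hôpital: lim (49*e^(7*z) - 49)/(24*z), still 0/0.
After 3 applications of L'Hôpital's rule the quotient is (343*e^(7*z))/(24); substituting z = 0 gives 343/24.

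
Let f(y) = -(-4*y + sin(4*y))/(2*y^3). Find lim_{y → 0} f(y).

16/3

Direct substitution gives 0/0.
Apply L'Hôpital: lim (4*cos(4*y) - 4)/(-6*y^2), still 0/0.
Apply L'Hôpital: lim (-16*sin(4*y))/(-12*y), still 0/0.
After 3 applications of L'Hôpital's rule the quotient is (-64*cos(4*y))/(-12); substituting y = 0 gives 16/3.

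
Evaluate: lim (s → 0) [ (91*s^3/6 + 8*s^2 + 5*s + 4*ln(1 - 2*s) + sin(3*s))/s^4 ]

-16

Substitution gives 0/0 (the numerator vanishes to order 4).
Expand each term to order s^4: the coefficient of s^4 in sin(3s) is 0 and in 4·ln(1 - 2s) is -16.
Lower-order terms cancel with the polynomial part, so the numerator is (-16)·s^4 + o(s^4), and the limit is (-16)/(1) = -16.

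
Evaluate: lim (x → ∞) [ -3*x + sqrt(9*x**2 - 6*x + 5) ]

This has the form ∞ − ∞. Multiply and divide by the conjugate √(9*x^2 - 6*x + 5) + 3x.
That gives (-6x + 5) / (√(9*x^2 - 6*x + 5) + 3x).
Divide numerator and denominator by x: the limit is -6/(2·3) = -1.

-1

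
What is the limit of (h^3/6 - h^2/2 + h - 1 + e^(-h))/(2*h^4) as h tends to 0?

1/48

Direct substitution gives 0/0.
Apply L'Hôpital: lim (h^2/2 - h + 1 - e^(-h))/(8*h^3), still 0/0.
Apply L'Hôpital: lim (h - 1 + e^(-h))/(24*h^2), still 0/0.
Apply L'Hôpital: lim (1 - e^(-h))/(48*h), still 0/0.
After 4 applications of L'Hôpital's rule the quotient is (e^(-h))/(48); substituting h = 0 gives 1/48.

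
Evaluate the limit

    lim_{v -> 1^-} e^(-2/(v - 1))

∞

As v → 1⁻, -2/(v - 1) → +∞, so e^(-2/(v - 1)) → ∞.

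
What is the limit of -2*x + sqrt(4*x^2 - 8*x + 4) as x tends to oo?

-2

An ∞ − ∞ form. Rationalising with the conjugate, the difference becomes (-8x + 4) / (√(4*x^2 - 8*x + 4) + 2x).
For large x the denominator behaves like 2·2x, so the quotient tends to -8/4 = -2.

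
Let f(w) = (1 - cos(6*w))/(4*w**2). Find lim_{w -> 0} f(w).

9/2

Substitution gives 0/0.
Use (1 − cos u)/u² → 1/2 with u = 6w: the limit is 6²/(2·4) = 9/2.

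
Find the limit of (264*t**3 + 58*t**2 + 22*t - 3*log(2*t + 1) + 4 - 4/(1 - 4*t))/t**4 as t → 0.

-1012

Substitution gives 0/0; apply L'Hôpital's rule 4 times.
After differentiating numerator and denominator 4 times the quotient is (24576/(4*t - 1)^5 + 288/(2*t + 1)^4)/(24); at t = 0 this is -1012.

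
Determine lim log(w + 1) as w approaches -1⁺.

As w → -1⁺, w + 1 → 0⁺ and ln(w + 1) → −∞.
Multiplying by 1 gives -∞.

-∞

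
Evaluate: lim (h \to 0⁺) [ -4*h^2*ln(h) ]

0

This is a 0·(−∞) form. Rewrite as -4·ln(h) / h^(−2) and apply L'Hôpital:
the derivative quotient is -4·(1/h) / (−2·h^(−3)) = (4/2)·h^2 → 0.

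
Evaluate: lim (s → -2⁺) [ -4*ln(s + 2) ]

As s → -2⁺, s + 2 → 0⁺ and ln(s + 2) → −∞.
Multiplying by -4 gives ∞.

∞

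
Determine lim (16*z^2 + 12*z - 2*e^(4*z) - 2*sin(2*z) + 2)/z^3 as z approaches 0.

Substitution gives 0/0 (the numerator vanishes to order 3).
Expand each term to order z^3: the coefficient of z^3 in -2·sin(2z) is 8/3 and in -2·e^(4z) is -64/3.
Lower-order terms cancel with the polynomial part, so the numerator is (-56/3)·z^3 + o(z^3), and the limit is (-56/3)/(1) = -56/3.

-56/3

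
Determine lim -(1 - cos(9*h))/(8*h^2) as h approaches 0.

Substitution gives 0/0.
Use (1 − cos u)/u² → 1/2 with u = 9h: the limit is 9²/(2·(-8)) = -81/16.

-81/16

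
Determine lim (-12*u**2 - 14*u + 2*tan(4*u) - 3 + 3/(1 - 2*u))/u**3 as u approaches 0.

200/3

Substitution gives 0/0 (the numerator vanishes to order 3).
Expand each term to order u^3: the coefficient of u^3 in 3·1/(1 - 2u) is 24 and in 2·tan(4u) is 128/3.
Lower-order terms cancel with the polynomial part, so the numerator is (200/3)·u^3 + o(u^3), and the limit is (200/3)/(1) = 200/3.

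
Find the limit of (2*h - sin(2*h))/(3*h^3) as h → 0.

4/9

Direct substitution gives 0/0.
Apply L'Hôpital: lim (2 - 2*cos(2*h))/(9*h^2), still 0/0.
Apply L'Hôpital: lim (4*sin(2*h))/(18*h), still 0/0.
After 3 applications of L'Hôpital's rule the quotient is (8*cos(2*h))/(18); substituting h = 0 gives 4/9.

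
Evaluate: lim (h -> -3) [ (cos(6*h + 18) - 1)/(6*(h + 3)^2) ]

-3

Direct substitution gives 0/0.
Apply L'Hôpital: lim (-6*sin(6*h + 18))/(12*h + 36), still 0/0.
After 2 applications of L'Hôpital's rule the quotient is (-36*cos(6*h + 18))/(12); substituting h = -3 gives -3.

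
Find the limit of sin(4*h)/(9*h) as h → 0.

4/9

Substitution gives 0/0.
Write it as (4/9)·sin(4h)/(4h); since sin(u)/u → 1, the limit is 4/9.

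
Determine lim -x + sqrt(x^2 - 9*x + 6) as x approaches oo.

-9/2

This has the form ∞ − ∞. Multiply and divide by the conjugate √(x^2 - 9*x + 6) + x.
That gives (-9x + 6) / (√(x^2 - 9*x + 6) + x).
Divide numerator and denominator by x: the limit is -9/(2·1) = -9/2.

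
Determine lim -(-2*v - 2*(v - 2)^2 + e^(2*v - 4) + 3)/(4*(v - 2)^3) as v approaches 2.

-1/3

Direct substitution gives 0/0.
Apply L'Hôpital: lim (-4*v + 2*e^(2*v - 4) + 6)/(-12*(v - 2)^2), still 0/0.
Apply L'Hôpital: lim (4*e^(2*v - 4) - 4)/(48 - 24*v), still 0/0.
After 3 applications of L'Hôpital's rule the quotient is (8*e^(2*v - 4))/(-24); substituting v = 2 gives -1/3.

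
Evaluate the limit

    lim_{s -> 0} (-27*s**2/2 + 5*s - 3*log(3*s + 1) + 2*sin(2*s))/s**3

-89/3

Substitution gives 0/0; apply L'Hôpital's rule 3 times.
After differentiating numerator and denominator 3 times the quotient is (-16*cos(2*s) - 162/(3*s + 1)^3)/(6); at s = 0 this is -89/3.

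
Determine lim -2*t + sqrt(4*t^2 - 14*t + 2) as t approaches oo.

An ∞ − ∞ form. Rationalising with the conjugate, the difference becomes (-14t + 2) / (√(4*t^2 - 14*t + 2) + 2t).
For large t the denominator behaves like 2·2t, so the quotient tends to -14/4 = -7/2.

-7/2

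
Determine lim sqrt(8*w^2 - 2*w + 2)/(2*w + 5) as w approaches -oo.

For large |w|, √(8*w^2 - 2*w + 2) ≈ √8·|w| and the denominator ≈ 2w.
Since w → −∞, |w| = −w, giving −√8/(2) = -√(2).

-√(2)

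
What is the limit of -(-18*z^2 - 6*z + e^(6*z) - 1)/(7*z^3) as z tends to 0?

Direct substitution gives 0/0.
Apply L'Hôpital: lim (-36*z + 6*e^(6*z) - 6)/(-21*z^2), still 0/0.
Apply L'Hôpital: lim (36*e^(6*z) - 36)/(-42*z), still 0/0.
After 3 applications of L'Hôpital's rule the quotient is (216*e^(6*z))/(-42); substituting z = 0 gives -36/7.

-36/7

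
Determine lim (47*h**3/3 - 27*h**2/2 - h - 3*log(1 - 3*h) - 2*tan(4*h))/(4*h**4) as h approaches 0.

243/16

Substitution gives 0/0 (the numerator vanishes to order 4).
Expand each term to order h^4: the coefficient of h^4 in -2·tan(4h) is 0 and in -3·ln(1 - 3h) is 243/4.
Lower-order terms cancel with the polynomial part, so the numerator is (243/4)·h^4 + o(h^4), and the limit is (243/4)/(4) = 243/16.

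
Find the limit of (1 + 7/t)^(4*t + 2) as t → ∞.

e^(28)

Write it as [(1 + 7/t)^t]^(4) · (1 + 7/t)^(2). The bracketed term tends to e^(7) and the second factor to 1, so the limit is e^(28).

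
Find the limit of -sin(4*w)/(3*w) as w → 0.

-4/3

Substitution gives 0/0.
Write it as (4/(-3))·sin(4w)/(4w); since sin(u)/u → 1, the limit is -4/3.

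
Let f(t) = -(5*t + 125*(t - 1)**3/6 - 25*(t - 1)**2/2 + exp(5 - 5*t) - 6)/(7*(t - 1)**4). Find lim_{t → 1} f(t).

Direct substitution gives 0/0.
Apply L'Hôpital: lim (-25*t + 125*(t - 1)^2/2 - 5*e^(5 - 5*t) + 30)/(-28*(t - 1)^3), still 0/0.
Apply L'Hôpital: lim (125*t + 25*e^(5 - 5*t) - 150)/(-84*(t - 1)^2), still 0/0.
Apply L'Hôpital: lim (125 - 125*e^(5 - 5*t))/(168 - 168*t), still 0/0.
After 4 applications of L'Hôpital's rule the quotient is (625*e^(5 - 5*t))/(-168); substituting t = 1 gives -625/168.

-625/168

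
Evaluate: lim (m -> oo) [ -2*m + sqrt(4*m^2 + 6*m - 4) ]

This has the form ∞ − ∞. Multiply and divide by the conjugate √(4*m^2 + 6*m - 4) + 2m.
That gives (6m - 4) / (√(4*m^2 + 6*m - 4) + 2m).
Divide numerator and denominator by m: the limit is 6/(2·2) = 3/2.

3/2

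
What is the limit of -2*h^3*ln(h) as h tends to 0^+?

This is a 0·(−∞) form. Rewrite as -2·ln(h) / h^(−3) and apply L'Hôpital:
the derivative quotient is -2·(1/h) / (−3·h^(−4)) = (2/3)·h^3 → 0.

0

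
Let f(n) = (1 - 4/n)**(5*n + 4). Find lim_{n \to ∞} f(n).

e^(-20)

Let L be the limit and take ln: ln L = lim (5n + 4)·ln(1 - 4/n) = lim (5n + 4)·(-4/n + O(1/n²)) = -20.
Hence L = e^(-20).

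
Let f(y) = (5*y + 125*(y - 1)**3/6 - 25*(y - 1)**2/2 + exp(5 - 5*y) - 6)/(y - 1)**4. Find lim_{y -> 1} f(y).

625/24

Direct substitution gives 0/0.
Apply L'Hôpital: lim (-25*y + 125*(y - 1)^2/2 - 5*e^(5 - 5*y) + 30)/(4*(y - 1)^3), still 0/0.
Apply L'Hôpital: lim (125*y + 25*e^(5 - 5*y) - 150)/(12*(y - 1)^2), still 0/0.
Apply L'Hôpital: lim (125 - 125*e^(5 - 5*y))/(24*y - 24), still 0/0.
After 4 applications of L'Hôpital's rule the quotient is (625*e^(5 - 5*y))/(24); substituting y = 1 gives 625/24.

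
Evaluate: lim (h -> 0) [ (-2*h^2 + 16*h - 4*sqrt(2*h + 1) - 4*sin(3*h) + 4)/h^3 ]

16

Substitution gives 0/0; apply L'Hôpital's rule 3 times.
After differentiating numerator and denominator 3 times the quotient is (108*cos(3*h) - 12/(2*h + 1)^(5/2))/(6); at h = 0 this is 16.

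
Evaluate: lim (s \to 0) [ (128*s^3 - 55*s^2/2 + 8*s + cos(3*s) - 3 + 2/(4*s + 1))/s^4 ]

Substitution gives 0/0 (the numerator vanishes to order 4).
Expand each term to order s^4: the coefficient of s^4 in 2·1/(1 + 4s) is 512 and in cos(3s) is 27/8.
Lower-order terms cancel with the polynomial part, so the numerator is (4123/8)·s^4 + o(s^4), and the limit is (4123/8)/(1) = 4123/8.

4123/8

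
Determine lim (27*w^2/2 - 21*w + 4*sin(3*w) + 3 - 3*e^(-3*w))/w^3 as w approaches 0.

-9/2

Substitution gives 0/0 (the numerator vanishes to order 3).
Expand each term to order w^3: the coefficient of w^3 in 4·sin(3w) is -18 and in -3·e^(-3w) is 27/2.
Lower-order terms cancel with the polynomial part, so the numerator is (-9/2)·w^3 + o(w^3), and the limit is (-9/2)/(1) = -9/2.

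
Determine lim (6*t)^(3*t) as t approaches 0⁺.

Base → 0⁺ and exponent → 0⁺: a 0^0 form.
Take logs: 3t·ln(6t). This is 0·(−∞); rewriting as ln(6t)/(1/(3t)) and applying L'Hôpital gives 0.
Hence the limit is e^0 = 1.

1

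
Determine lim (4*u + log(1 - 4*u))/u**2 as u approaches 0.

-8

Direct substitution gives 0/0.
Apply L'Hôpital: lim (4 - 4/(1 - 4*u))/(2*u), still 0/0.
After 2 applications of L'Hôpital's rule the quotient is (-16/(1 - 4*u)^2)/(2); substituting u = 0 gives -8.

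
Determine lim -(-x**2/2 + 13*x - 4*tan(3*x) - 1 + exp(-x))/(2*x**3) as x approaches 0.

Substitution gives 0/0 (the numerator vanishes to order 3).
Expand each term to order x^3: the coefficient of x^3 in e^(-x) is -1/6 and in -4·tan(3x) is -36.
Lower-order terms cancel with the polynomial part, so the numerator is (-217/6)·x^3 + o(x^3), and the limit is (-217/6)/(-2) = 217/12.

217/12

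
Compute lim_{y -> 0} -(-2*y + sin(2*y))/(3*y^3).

4/9

Direct substitution gives 0/0.
Apply L'Hôpital: lim (2*cos(2*y) - 2)/(-9*y^2), still 0/0.
Apply L'Hôpital: lim (-4*sin(2*y))/(-18*y), still 0/0.
After 3 applications of L'Hôpital's rule the quotient is (-8*cos(2*y))/(-18); substituting y = 0 gives 4/9.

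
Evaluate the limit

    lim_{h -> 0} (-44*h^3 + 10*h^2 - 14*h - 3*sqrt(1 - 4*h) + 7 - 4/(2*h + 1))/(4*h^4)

Substitution gives 0/0; apply L'Hôpital's rule 4 times.
After differentiating numerator and denominator 4 times the quotient is (-1536/(2*h + 1)^5 + 720/(1 - 4*h)^(7/2))/(96); at h = 0 this is -17/2.

-17/2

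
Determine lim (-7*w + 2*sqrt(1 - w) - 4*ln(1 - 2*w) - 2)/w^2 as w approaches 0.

Substitution gives 0/0 (the numerator vanishes to order 2).
Expand each term to order w^2: the coefficient of w^2 in 2·√(1 - w) is -1/4 and in -4·ln(1 - 2w) is 8.
Lower-order terms cancel with the polynomial part, so the numerator is (31/4)·w^2 + o(w^2), and the limit is (31/4)/(1) = 31/4.

31/4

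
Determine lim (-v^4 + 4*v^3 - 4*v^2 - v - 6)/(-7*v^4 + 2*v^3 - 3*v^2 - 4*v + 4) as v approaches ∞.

1/7

Numerator and denominator both have degree 4.
Dividing every term by v^4, all lower-order terms vanish and the limit is the ratio of leading coefficients, -1/(-7) = 1/7.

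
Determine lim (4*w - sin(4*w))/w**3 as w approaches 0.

Direct substitution gives 0/0.
Apply L'Hôpital: lim (4 - 4*cos(4*w))/(3*w^2), still 0/0.
Apply L'Hôpital: lim (16*sin(4*w))/(6*w), still 0/0.
After 3 applications of L'Hôpital's rule the quotient is (64*cos(4*w))/(6); substituting w = 0 gives 32/3.

32/3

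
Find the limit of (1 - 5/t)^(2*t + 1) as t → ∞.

Write it as [(1 - 5/t)^t]^(2) · (1 - 5/t)^(1). The bracketed term tends to e^(-5) and the second factor to 1, so the limit is e^(-10).

e^(-10)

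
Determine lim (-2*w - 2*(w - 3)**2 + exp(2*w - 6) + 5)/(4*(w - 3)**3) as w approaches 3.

1/3

Direct substitution gives 0/0.
Apply L'Hôpital: lim (-4*w + 2*e^(2*w - 6) + 10)/(12*(w - 3)^2), still 0/0.
Apply L'Hôpital: lim (4*e^(2*w - 6) - 4)/(24*w - 72), still 0/0.
After 3 applications of L'Hôpital's rule the quotient is (8*e^(2*w - 6))/(24); substituting w = 3 gives 1/3.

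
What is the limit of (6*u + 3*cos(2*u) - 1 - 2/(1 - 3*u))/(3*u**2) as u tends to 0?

Substitution gives 0/0; apply L'Hôpital's rule 2 times.
After differentiating numerator and denominator 2 times the quotient is (-12*cos(2*u) + 36/(3*u - 1)^3)/(6); at u = 0 this is -8.

-8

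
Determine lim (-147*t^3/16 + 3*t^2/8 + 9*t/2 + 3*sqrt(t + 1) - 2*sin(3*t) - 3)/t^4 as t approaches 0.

Substitution gives 0/0 (the numerator vanishes to order 4).
Expand each term to order t^4: the coefficient of t^4 in -2·sin(3t) is 0 and in 3·√(1 + t) is -15/128.
Lower-order terms cancel with the polynomial part, so the numerator is (-15/128)·t^4 + o(t^4), and the limit is (-15/128)/(1) = -15/128.

-15/128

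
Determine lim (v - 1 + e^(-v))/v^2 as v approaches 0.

1/2

Direct substitution gives 0/0.
Apply L'Hôpital: lim (1 - e^(-v))/(2*v), still 0/0.
After 2 applications of L'Hôpital's rule the quotient is (e^(-v))/(2); substituting v = 0 gives 1/2.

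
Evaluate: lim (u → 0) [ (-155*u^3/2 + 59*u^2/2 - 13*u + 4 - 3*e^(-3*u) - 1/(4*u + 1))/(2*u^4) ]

Substitution gives 0/0 (the numerator vanishes to order 4).
Expand each term to order u^4: the coefficient of u^4 in -3·e^(-3u) is -81/8 and in −1/(1 + 4u) is -256.
Lower-order terms cancel with the polynomial part, so the numerator is (-2129/8)·u^4 + o(u^4), and the limit is (-2129/8)/(2) = -2129/16.

-2129/16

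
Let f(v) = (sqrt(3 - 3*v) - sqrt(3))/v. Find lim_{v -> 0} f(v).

Substitution gives 0/0. Multiply numerator and denominator by the conjugate √(3 - 3v) + √3.
The numerator becomes (3 - 3v) − 3 = -3v, so the expression simplifies to -3/(√(3 - 3v) + √3).
Letting v → 0 gives -3/(2√3) = -√(3)/2.

-√(3)/2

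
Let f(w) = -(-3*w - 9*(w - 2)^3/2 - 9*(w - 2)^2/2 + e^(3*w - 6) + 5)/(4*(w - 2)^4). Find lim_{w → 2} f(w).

Direct substitution gives 0/0.
Apply L'Hôpital: lim (-9*w - 27*(w - 2)^2/2 + 3*e^(3*w - 6) + 15)/(-16*(w - 2)^3), still 0/0.
Apply L'Hôpital: lim (-27*w + 9*e^(3*w - 6) + 45)/(-48*(w - 2)^2), still 0/0.
Apply L'Hôpital: lim (27*e^(3*w - 6) - 27)/(192 - 96*w), still 0/0.
After 4 applications of L'Hôpital's rule the quotient is (81*e^(3*w - 6))/(-96); substituting w = 2 gives -27/32.

-27/32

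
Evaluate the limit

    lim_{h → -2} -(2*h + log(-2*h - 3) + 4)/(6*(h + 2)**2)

Direct substitution gives 0/0.
Apply L'Hôpital: lim (2 - 2/(-2*h - 3))/(-12*h - 24), still 0/0.
After 2 applications of L'Hôpital's rule the quotient is (-4/(-2*h - 3)^2)/(-12); substituting h = -2 gives 1/3.

1/3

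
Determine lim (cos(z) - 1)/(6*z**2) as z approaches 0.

Direct substitution gives 0/0.
Apply L'Hôpital: lim (-sin(z))/(12*z), still 0/0.
After 2 applications of L'Hôpital's rule the quotient is (-cos(z))/(12); substituting z = 0 gives -1/12.

-1/12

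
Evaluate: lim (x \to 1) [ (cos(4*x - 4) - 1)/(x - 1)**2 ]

Direct substitution gives 0/0.
Apply L'Hôpital: lim (-4*sin(4*x - 4))/(2*x - 2), still 0/0.
After 2 applications of L'Hôpital's rule the quotient is (-16*cos(4*x - 4))/(2); substituting x = 1 gives -8.

-8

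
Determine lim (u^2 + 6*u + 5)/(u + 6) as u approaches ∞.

∞

The numerator has higher degree (2 > 1); the quotient behaves like (1/(1))·u^1 for large |u|.
As u → +∞ this diverges to ∞.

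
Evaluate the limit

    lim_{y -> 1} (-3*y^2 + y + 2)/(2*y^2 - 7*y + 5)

At y = 1 both the top and bottom vanish — a removable singularity. Factoring out (y - 1) from each leaves (-3*y - 2)/(2*y - 5), which at y = 1 equals 5/3.

5/3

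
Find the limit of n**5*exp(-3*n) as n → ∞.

Write as n^5/e^{3n}, an ∞/∞ form.
Exponential growth dominates any polynomial, so repeated L'Hôpital (or the standard result) gives 0.

0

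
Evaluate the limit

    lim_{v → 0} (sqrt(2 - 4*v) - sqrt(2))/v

Substitution gives 0/0. Multiply numerator and denominator by the conjugate √(2 - 4v) + √2.
The numerator becomes (2 - 4v) − 2 = -4v, so the expression simplifies to -4/(√(2 - 4v) + √2).
Letting v → 0 gives -4/(2√2) = -√(2).

-√(2)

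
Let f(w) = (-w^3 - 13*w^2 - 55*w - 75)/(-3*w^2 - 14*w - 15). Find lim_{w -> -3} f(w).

Direct substitution gives 0/0, so factor. Both numerator and denominator have (w + 3) as a factor.
After cancelling, the expression reduces to (-w^2 - 10*w - 25)/(-3*w - 5).
Substituting w = -3 gives -1.

-1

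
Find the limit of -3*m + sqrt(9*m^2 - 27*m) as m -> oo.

This has the form ∞ − ∞. Multiply and divide by the conjugate √(9*m^2 - 27*m) + 3m.
That gives (-27m) / (√(9*m^2 - 27*m) + 3m).
Divide numerator and denominator by m: the limit is -27/(2·3) = -9/2.

-9/2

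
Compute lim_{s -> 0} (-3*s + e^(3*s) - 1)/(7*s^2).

9/14

Direct substitution gives 0/0.
Apply L'Hôpital: lim (3*e^(3*s) - 3)/(14*s), still 0/0.
After 2 applications of L'Hôpital's rule the quotient is (9*e^(3*s))/(14); substituting s = 0 gives 9/14.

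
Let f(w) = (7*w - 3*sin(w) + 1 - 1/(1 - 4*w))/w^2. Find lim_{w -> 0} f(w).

-16

Substitution gives 0/0; apply L'Hôpital's rule 2 times.
After differentiating numerator and denominator 2 times the quotient is (3*sin(w) + 32/(4*w - 1)^3)/(2); at w = 0 this is -16.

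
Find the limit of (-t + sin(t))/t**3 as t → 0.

Direct substitution gives 0/0.
Apply L'Hôpital: lim (cos(t) - 1)/(3*t^2), still 0/0.
Apply L'Hôpital: lim (-sin(t))/(6*t), still 0/0.
After 3 applications of L'Hôpital's rule the quotient is (-cos(t))/(6); substituting t = 0 gives -1/6.

-1/6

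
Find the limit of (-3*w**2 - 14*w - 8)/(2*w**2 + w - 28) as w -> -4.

Since w = -4 makes numerator and denominator zero, (w + 4) divides both.
Cancelling it gives (-3*w - 2)/(2*w - 7); now plug in w = -4 to get -2/3.

-2/3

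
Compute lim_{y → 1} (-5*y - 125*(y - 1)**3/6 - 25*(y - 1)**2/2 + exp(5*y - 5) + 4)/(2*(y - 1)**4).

625/48

Direct substitution gives 0/0.
Apply L'Hôpital: lim (-25*y - 125*(y - 1)^2/2 + 5*e^(5*y - 5) + 20)/(8*(y - 1)^3), still 0/0.
Apply L'Hôpital: lim (-125*y + 25*e^(5*y - 5) + 100)/(24*(y - 1)^2), still 0/0.
Apply L'Hôpital: lim (125*e^(5*y - 5) - 125)/(48*y - 48), still 0/0.
After 4 applications of L'Hôpital's rule the quotient is (625*e^(5*y - 5))/(48); substituting y = 1 gives 625/48.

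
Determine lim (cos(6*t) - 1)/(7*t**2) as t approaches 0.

Direct substitution gives 0/0.
Apply L'Hôpital: lim (-6*sin(6*t))/(14*t), still 0/0.
After 2 applications of L'Hôpital's rule the quotient is (-36*cos(6*t))/(14); substituting t = 0 gives -18/7.

-18/7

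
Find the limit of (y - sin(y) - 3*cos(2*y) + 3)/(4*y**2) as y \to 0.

Substitution gives 0/0; apply L'Hôpital's rule 2 times.
After differentiating numerator and denominator 2 times the quotient is (sin(y) + 12*cos(2*y))/(8); at y = 0 this is 3/2.

3/2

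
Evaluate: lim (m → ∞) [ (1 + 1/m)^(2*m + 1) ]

Write it as [(1 + 1/m)^m]^(2) · (1 + 1/m)^(1). The bracketed term tends to e^(1) and the second factor to 1, so the limit is e^(2).

e^(2)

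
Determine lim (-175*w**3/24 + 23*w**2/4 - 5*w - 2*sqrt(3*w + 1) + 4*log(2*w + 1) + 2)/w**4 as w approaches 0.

Substitution gives 0/0 (the numerator vanishes to order 4).
Expand each term to order w^4: the coefficient of w^4 in -2·√(1 + 3w) is 405/64 and in 4·ln(1 + 2w) is -16.
Lower-order terms cancel with the polynomial part, so the numerator is (-619/64)·w^4 + o(w^4), and the limit is (-619/64)/(1) = -619/64.

-619/64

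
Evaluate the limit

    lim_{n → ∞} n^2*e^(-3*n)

Write as n^2/e^{3n}, an ∞/∞ form.
Exponential growth dominates any polynomial, so repeated L'Hôpital (or the standard result) gives 0.

0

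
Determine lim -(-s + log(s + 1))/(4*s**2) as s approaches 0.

1/8

Direct substitution gives 0/0.
Apply L'Hôpital: lim (-1 + 1/(s + 1))/(-8*s), still 0/0.
After 2 applications of L'Hôpital's rule the quotient is (-1/(s + 1)^2)/(-8); substituting s = 0 gives 1/8.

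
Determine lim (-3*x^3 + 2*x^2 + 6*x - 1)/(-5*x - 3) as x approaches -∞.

∞

The numerator has higher degree (3 > 1); the quotient behaves like (-3/(-5))·x^2 for large |x|.
As x → −∞ this diverges to ∞.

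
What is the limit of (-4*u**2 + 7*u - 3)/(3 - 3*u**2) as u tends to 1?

1/6

At u = 1 both the top and bottom vanish — a removable singularity. Factoring out (u - 1) from each leaves (3 - 4*u)/(-3*u - 3), which at u = 1 equals 1/6.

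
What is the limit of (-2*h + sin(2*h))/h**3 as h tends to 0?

Direct substitution gives 0/0.
Apply L'Hôpital: lim (2*cos(2*h) - 2)/(3*h^2), still 0/0.
Apply L'Hôpital: lim (-4*sin(2*h))/(6*h), still 0/0.
After 3 applications of L'Hôpital's rule the quotient is (-8*cos(2*h))/(6); substituting h = 0 gives -4/3.

-4/3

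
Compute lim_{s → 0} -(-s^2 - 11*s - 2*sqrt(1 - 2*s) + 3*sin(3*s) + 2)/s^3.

Substitution gives 0/0; apply L'Hôpital's rule 3 times.
After differentiating numerator and denominator 3 times the quotient is (-81*cos(3*s) + 6/(1 - 2*s)^(5/2))/(-6); at s = 0 this is 25/2.

25/2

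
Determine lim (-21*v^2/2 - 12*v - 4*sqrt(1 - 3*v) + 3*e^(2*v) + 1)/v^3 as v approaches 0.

43/4

Substitution gives 0/0; apply L'Hôpital's rule 3 times.
After differentiating numerator and denominator 3 times the quotient is (24*e^(2*v) + 81/(2*(1 - 3*v)^(5/2)))/(6); at v = 0 this is 43/4.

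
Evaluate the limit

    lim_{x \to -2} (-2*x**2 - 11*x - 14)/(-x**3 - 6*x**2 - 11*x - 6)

-3

Direct substitution gives 0/0, so factor. Both numerator and denominator have (x + 2) as a factor.
After cancelling, the expression reduces to (-2*x - 7)/(-x^2 - 4*x - 3).
Substituting x = -2 gives -3.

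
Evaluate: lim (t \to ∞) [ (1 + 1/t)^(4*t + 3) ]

e^(4)

Write it as [(1 + 1/t)^t]^(4) · (1 + 1/t)^(3). The bracketed term tends to e^(1) and the second factor to 1, so the limit is e^(4).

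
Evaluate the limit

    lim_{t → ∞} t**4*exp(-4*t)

0

Write as t^4/e^{4t}, an ∞/∞ form.
Exponential growth dominates any polynomial, so repeated L'Hôpital (or the standard result) gives 0.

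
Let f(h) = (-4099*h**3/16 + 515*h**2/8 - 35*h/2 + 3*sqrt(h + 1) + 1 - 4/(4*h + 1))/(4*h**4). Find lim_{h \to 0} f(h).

Substitution gives 0/0; apply L'Hôpital's rule 4 times.
After differentiating numerator and denominator 4 times the quotient is (-24576/(4*h + 1)^5 - 45/(16*(h + 1)^(7/2)))/(96); at h = 0 this is -131087/512.

-131087/512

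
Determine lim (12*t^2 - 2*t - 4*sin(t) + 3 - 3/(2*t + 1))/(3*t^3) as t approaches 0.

74/9

Substitution gives 0/0; apply L'Hôpital's rule 3 times.
After differentiating numerator and denominator 3 times the quotient is (4*cos(t) + 144/(2*t + 1)^4)/(18); at t = 0 this is 74/9.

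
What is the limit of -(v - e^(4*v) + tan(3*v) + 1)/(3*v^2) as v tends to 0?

Substitution gives 0/0 (the numerator vanishes to order 2).
Expand each term to order v^2: the coefficient of v^2 in −e^(4v) is -8 and in tan(3v) is 0.
Lower-order terms cancel with the polynomial part, so the numerator is (-8)·v^2 + o(v^2), and the limit is (-8)/(-3) = 8/3.

8/3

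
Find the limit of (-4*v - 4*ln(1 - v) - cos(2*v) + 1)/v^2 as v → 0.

4

Substitution gives 0/0 (the numerator vanishes to order 2).
Expand each term to order v^2: the coefficient of v^2 in −cos(2v) is 2 and in -4·ln(1 - v) is 2.
Lower-order terms cancel with the polynomial part, so the numerator is (4)·v^2 + o(v^2), and the limit is (4)/(1) = 4.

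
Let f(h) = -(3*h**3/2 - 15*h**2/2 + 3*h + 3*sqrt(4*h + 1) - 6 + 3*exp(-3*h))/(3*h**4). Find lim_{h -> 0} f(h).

Substitution gives 0/0; apply L'Hôpital's rule 4 times.
After differentiating numerator and denominator 4 times the quotient is (243*e^(-3*h) - 720/(4*h + 1)^(7/2))/(-72); at h = 0 this is 53/8.

53/8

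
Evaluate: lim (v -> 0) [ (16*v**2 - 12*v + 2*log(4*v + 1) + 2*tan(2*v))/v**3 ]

48

Substitution gives 0/0; apply L'Hôpital's rule 3 times.
After differentiating numerator and denominator 3 times the quotient is (96*tan(2*v)^2/cos(2*v)^2 + 32/cos(2*v)^2 + 256/(4*v + 1)^3)/(6); at v = 0 this is 48.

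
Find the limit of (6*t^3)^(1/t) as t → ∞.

Base → ∞ and exponent → 0: an ∞^0 form.
Take logs: (1/t)·ln(6·t^3) = (ln 6 + 3·ln t)/t → 0.
So the limit is e^0 = 1.

1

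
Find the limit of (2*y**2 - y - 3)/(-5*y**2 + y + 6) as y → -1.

-5/11

Direct substitution gives 0/0, so factor. Both numerator and denominator have (y + 1) as a factor.
After cancelling, the expression reduces to (2*y - 3)/(6 - 5*y).
Substituting y = -1 gives -5/11.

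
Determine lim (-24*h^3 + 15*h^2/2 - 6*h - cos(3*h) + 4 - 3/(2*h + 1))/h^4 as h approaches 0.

-411/8

Substitution gives 0/0 (the numerator vanishes to order 4).
Expand each term to order h^4: the coefficient of h^4 in −cos(3h) is -27/8 and in -3·1/(1 + 2h) is -48.
Lower-order terms cancel with the polynomial part, so the numerator is (-411/8)·h^4 + o(h^4), and the limit is (-411/8)/(1) = -411/8.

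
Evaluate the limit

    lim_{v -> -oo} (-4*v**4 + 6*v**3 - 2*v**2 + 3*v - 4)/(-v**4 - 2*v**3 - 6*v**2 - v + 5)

Numerator and denominator both have degree 4.
Dividing every term by v^4, all lower-order terms vanish and the limit is the ratio of leading coefficients, -4/(-1) = 4.

4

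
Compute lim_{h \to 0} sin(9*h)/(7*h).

9/7

Substitution gives 0/0.
Write it as (9/7)·sin(9h)/(9h); since sin(u)/u → 1, the limit is 9/7.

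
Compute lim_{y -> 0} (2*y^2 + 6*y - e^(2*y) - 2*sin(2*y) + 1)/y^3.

Substitution gives 0/0; apply L'Hôpital's rule 3 times.
After differentiating numerator and denominator 3 times the quotient is (-8*e^(2*y) + 16*cos(2*y))/(6); at y = 0 this is 4/3.

4/3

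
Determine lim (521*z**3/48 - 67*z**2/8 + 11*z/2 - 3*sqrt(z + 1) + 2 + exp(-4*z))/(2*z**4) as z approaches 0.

4141/768

Substitution gives 0/0 (the numerator vanishes to order 4).
Expand each term to order z^4: the coefficient of z^4 in e^(-4z) is 32/3 and in -3·√(1 + z) is 15/128.
Lower-order terms cancel with the polynomial part, so the numerator is (4141/384)·z^4 + o(z^4), and the limit is (4141/384)/(2) = 4141/768.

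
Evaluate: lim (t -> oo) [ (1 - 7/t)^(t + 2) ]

Let L be the limit and take ln: ln L = lim (t + 2)·ln(1 - 7/t) = lim (t + 2)·(-7/t + O(1/t²)) = -7.
Hence L = e^(-7).

e^(-7)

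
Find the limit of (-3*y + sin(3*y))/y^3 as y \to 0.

Direct substitution gives 0/0.
Apply L'Hôpital: lim (3*cos(3*y) - 3)/(3*y^2), still 0/0.
Apply L'Hôpital: lim (-9*sin(3*y))/(6*y), still 0/0.
After 3 applications of L'Hôpital's rule the quotient is (-27*cos(3*y))/(6); substituting y = 0 gives -9/2.

-9/2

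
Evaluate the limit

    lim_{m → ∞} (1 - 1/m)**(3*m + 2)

e^(-3)

The base → 1 and the exponent → ∞: a 1^∞ form.
Take logarithms: (3m + 2)·ln(1 - 1/m). Since ln(1+u) ~ u for small u, this behaves like (3m)·(-1/m) → -3.
So the limit is e^(-3).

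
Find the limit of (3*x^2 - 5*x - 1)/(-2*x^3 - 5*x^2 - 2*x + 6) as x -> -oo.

0

The denominator has degree 3 and the numerator degree 2. Dividing numerator and denominator by x^3 sends every term to 0 except the leading denominator term, so the limit is 0.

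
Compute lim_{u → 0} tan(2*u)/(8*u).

1/4

Substitution gives 0/0.
Since tan(θ)/θ → 1 as θ → 0, tan(2u)/(2u) → 1 and the limit is 2/8 = 1/4.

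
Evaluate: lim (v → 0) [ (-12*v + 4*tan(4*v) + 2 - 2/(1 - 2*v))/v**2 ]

-8

Substitution gives 0/0 (the numerator vanishes to order 2).
Expand each term to order v^2: the coefficient of v^2 in -2·1/(1 - 2v) is -8 and in 4·tan(4v) is 0.
Lower-order terms cancel with the polynomial part, so the numerator is (-8)·v^2 + o(v^2), and the limit is (-8)/(1) = -8.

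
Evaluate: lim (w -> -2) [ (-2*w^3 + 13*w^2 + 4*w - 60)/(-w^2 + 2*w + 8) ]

Direct substitution gives 0/0, so factor. Both numerator and denominator have (w + 2) as a factor.
After cancelling, the expression reduces to (-2*w^2 + 17*w - 30)/(4 - w).
Substituting w = -2 gives -12.

-12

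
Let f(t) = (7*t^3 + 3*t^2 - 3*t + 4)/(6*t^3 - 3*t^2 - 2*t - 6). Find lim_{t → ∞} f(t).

Numerator and denominator both have degree 3.
Dividing every term by t^3, all lower-order terms vanish and the limit is the ratio of leading coefficients, 7/(6) = 7/6.

7/6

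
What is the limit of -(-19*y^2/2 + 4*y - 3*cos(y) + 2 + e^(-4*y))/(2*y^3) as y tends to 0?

Substitution gives 0/0; apply L'Hôpital's rule 3 times.
After differentiating numerator and denominator 3 times the quotient is (-3*sin(y) - 64*e^(-4*y))/(-12); at y = 0 this is 16/3.

16/3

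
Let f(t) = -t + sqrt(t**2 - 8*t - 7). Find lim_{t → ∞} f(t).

-4

This has the form ∞ − ∞. Multiply and divide by the conjugate √(t^2 - 8*t - 7) + t.
That gives (-8t - 7) / (√(t^2 - 8*t - 7) + t).
Divide numerator and denominator by t: the limit is -8/(2·1) = -4.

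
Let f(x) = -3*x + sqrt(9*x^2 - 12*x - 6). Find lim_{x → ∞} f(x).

-2

This has the form ∞ − ∞. Multiply and divide by the conjugate √(9*x^2 - 12*x - 6) + 3x.
That gives (-12x - 6) / (√(9*x^2 - 12*x - 6) + 3x).
Divide numerator and denominator by x: the limit is -12/(2·3) = -2.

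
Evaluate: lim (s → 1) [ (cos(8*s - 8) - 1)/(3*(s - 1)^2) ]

Direct substitution gives 0/0.
Apply L'Hôpital: lim (-8*sin(8*s - 8))/(6*s - 6), still 0/0.
After 2 applications of L'Hôpital's rule the quotient is (-64*cos(8*s - 8))/(6); substituting s = 1 gives -32/3.

-32/3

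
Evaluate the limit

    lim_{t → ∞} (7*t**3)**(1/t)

1

Base → ∞ and exponent → 0: an ∞^0 form.
Take logs: (1/t)·ln(7·t^3) = (ln 7 + 3·ln t)/t → 0.
So the limit is e^0 = 1.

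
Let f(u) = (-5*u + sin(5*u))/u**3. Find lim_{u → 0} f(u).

-125/6

Direct substitution gives 0/0.
Apply L'Hôpital: lim (5*cos(5*u) - 5)/(3*u^2), still 0/0.
Apply L'Hôpital: lim (-25*sin(5*u))/(6*u), still 0/0.
After 3 applications of L'Hôpital's rule the quotient is (-125*cos(5*u))/(6); substituting u = 0 gives -125/6.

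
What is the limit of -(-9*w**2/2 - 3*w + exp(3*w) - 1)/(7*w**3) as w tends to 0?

Direct substitution gives 0/0.
Apply L'Hôpital: lim (-9*w + 3*e^(3*w) - 3)/(-21*w^2), still 0/0.
Apply L'Hôpital: lim (9*e^(3*w) - 9)/(-42*w), still 0/0.
After 3 applications of L'Hôpital's rule the quotient is (27*e^(3*w))/(-42); substituting w = 0 gives -9/14.

-9/14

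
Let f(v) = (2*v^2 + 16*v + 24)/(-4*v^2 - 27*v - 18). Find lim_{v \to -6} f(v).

Direct substitution gives 0/0, so factor. Both numerator and denominator have (v + 6) as a factor.
After cancelling, the expression reduces to (2*v + 4)/(-4*v - 3).
Substituting v = -6 gives -8/21.

-8/21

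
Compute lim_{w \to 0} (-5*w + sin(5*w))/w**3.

Direct substitution gives 0/0.
Apply L'Hôpital: lim (5*cos(5*w) - 5)/(3*w^2), still 0/0.
Apply L'Hôpital: lim (-25*sin(5*w))/(6*w), still 0/0.
After 3 applications of L'Hôpital's rule the quotient is (-125*cos(5*w))/(6); substituting w = 0 gives -125/6.

-125/6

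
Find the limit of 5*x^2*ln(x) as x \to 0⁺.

0

This is a 0·(−∞) form. Rewrite as 5·ln(x) / x^(−2) and apply L'Hôpital:
the derivative quotient is 5·(1/x) / (−2·x^(−3)) = (-5/2)·x^2 → 0.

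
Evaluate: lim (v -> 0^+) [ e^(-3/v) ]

As v → 0⁺, -3/(v) → −∞, so e^(-3/(v)) → 0.

0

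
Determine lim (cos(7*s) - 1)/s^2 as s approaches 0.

Direct substitution gives 0/0.
Apply L'Hôpital: lim (-7*sin(7*s))/(2*s), still 0/0.
After 2 applications of L'Hôpital's rule the quotient is (-49*cos(7*s))/(2); substituting s = 0 gives -49/2.

-49/2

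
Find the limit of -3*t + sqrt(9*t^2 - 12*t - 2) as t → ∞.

-2

An ∞ − ∞ form. Rationalising with the conjugate, the difference becomes (-12t - 2) / (√(9*t^2 - 12*t - 2) + 3t).
For large t the denominator behaves like 2·3t, so the quotient tends to -12/6 = -2.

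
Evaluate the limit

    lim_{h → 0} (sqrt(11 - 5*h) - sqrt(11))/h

Substitution gives 0/0. Multiply numerator and denominator by the conjugate √(11 - 5h) + √11.
The numerator becomes (11 - 5h) − 11 = -5h, so the expression simplifies to -5/(√(11 - 5h) + √11).
Letting h → 0 gives -5/(2√11) = -5*√(11)/22.

-5*√(11)/22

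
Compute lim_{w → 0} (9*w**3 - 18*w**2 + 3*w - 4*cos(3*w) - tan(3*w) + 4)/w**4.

Substitution gives 0/0; apply L'Hôpital's rule 4 times.
After differentiating numerator and denominator 4 times the quotient is (-324*cos(3*w) - 1944*tan(3*w)^5 - 3240*tan(3*w)^3 - 1296*tan(3*w))/(24); at w = 0 this is -27/2.

-27/2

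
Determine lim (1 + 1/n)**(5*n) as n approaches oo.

e^(5)

The base → 1 and the exponent → ∞: a 1^∞ form.
Take logarithms: (5n)·ln(1 + 1/n). Since ln(1+u) ~ u for small u, this behaves like (5n)·(1/n) → 5.
So the limit is e^(5).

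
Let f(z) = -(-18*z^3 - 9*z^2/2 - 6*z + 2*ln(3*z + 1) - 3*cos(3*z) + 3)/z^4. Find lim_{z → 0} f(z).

Substitution gives 0/0; apply L'Hôpital's rule 4 times.
After differentiating numerator and denominator 4 times the quotient is (-243*cos(3*z) - 972/(3*z + 1)^4)/(-24); at z = 0 this is 405/8.

405/8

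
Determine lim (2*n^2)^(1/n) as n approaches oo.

Base → ∞ and exponent → 0: an ∞^0 form.
Take logs: (1/n)·ln(2·n^2) = (ln 2 + 2·ln n)/n → 0.
So the limit is e^0 = 1.

1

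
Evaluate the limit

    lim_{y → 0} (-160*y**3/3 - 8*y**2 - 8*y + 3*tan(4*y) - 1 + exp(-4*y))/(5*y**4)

Substitution gives 0/0; apply L'Hôpital's rule 4 times.
After differentiating numerator and denominator 4 times the quotient is (256*(24*(3*tan(4*y)^2 + 2)*e^(4*y)*tan(4*y)/cos(4*y)^2 + 1)*e^(-4*y))/(120); at y = 0 this is 32/15.

32/15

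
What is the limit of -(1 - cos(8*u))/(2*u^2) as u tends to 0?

Substitution gives 0/0.
Use (1 − cos θ)/θ² → 1/2 with θ = 8u: the limit is 8²/(2·(-2)) = -16.

-16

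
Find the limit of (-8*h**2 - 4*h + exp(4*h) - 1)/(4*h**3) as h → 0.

Direct substitution gives 0/0.
Apply L'Hôpital: lim (-16*h + 4*e^(4*h) - 4)/(12*h^2), still 0/0.
Apply L'Hôpital: lim (16*e^(4*h) - 16)/(24*h), still 0/0.
After 3 applications of L'Hôpital's rule the quotient is (64*e^(4*h))/(24); substituting h = 0 gives 8/3.

8/3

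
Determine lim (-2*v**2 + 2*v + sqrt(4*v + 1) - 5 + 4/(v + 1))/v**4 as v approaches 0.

Substitution gives 0/0 (the numerator vanishes to order 4).
Expand each term to order v^4: the coefficient of v^4 in 4·1/(1 + v) is 4 and in √(1 + 4v) is -10.
Lower-order terms cancel with the polynomial part, so the numerator is (-6)·v^4 + o(v^4), and the limit is (-6)/(1) = -6.

-6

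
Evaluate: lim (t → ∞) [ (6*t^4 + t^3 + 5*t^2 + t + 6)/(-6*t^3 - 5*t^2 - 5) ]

The numerator has higher degree (4 > 3); the quotient behaves like (6/(-6))·t^1 for large |t|.
As t → +∞ this diverges to -∞.

-∞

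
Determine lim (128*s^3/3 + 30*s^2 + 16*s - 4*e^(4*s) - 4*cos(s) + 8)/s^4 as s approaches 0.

Substitution gives 0/0; apply L'Hôpital's rule 4 times.
After differentiating numerator and denominator 4 times the quotient is (-1024*e^(4*s) - 4*cos(s))/(24); at s = 0 this is -257/6.

-257/6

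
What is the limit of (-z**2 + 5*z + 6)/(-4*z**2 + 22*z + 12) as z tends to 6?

7/26

At z = 6 both the top and bottom vanish — a removable singularity. Factoring out (z - 6) from each leaves (-z - 1)/(-4*z - 2), which at z = 6 equals 7/26.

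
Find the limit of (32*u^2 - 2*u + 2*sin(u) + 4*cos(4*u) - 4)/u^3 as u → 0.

-1/3

Substitution gives 0/0 (the numerator vanishes to order 3).
Expand each term to order u^3: the coefficient of u^3 in 4·cos(4u) is 0 and in 2·sin(u) is -1/3.
Lower-order terms cancel with the polynomial part, so the numerator is (-1/3)·u^3 + o(u^3), and the limit is (-1/3)/(1) = -1/3.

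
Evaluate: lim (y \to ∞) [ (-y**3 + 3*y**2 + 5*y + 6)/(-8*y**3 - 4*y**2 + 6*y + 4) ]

1/8

Numerator and denominator both have degree 3.
Dividing every term by y^3, all lower-order terms vanish and the limit is the ratio of leading coefficients, -1/(-8) = 1/8.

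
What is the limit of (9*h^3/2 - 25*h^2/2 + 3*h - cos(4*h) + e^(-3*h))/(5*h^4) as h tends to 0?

-35/24

Substitution gives 0/0; apply L'Hôpital's rule 4 times.
After differentiating numerator and denominator 4 times the quotient is (-256*cos(4*h) + 81*e^(-3*h))/(120); at h = 0 this is -35/24.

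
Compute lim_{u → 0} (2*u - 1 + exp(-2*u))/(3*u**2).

2/3

Direct substitution gives 0/0.
Apply L'Hôpital: lim (2 - 2*e^(-2*u))/(6*u), still 0/0.
After 2 applications of L'Hôpital's rule the quotient is (4*e^(-2*u))/(6); substituting u = 0 gives 2/3.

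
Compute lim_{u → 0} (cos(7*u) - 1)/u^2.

-49/2

Direct substitution gives 0/0.
Apply L'Hôpital: lim (-7*sin(7*u))/(2*u), still 0/0.
After 2 applications of L'Hôpital's rule the quotient is (-49*cos(7*u))/(2); substituting u = 0 gives -49/2.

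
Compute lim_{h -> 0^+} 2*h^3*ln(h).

This is a 0·(−∞) form. Rewrite as 2·ln(h) / h^(−3) and apply L'Hôpital:
the derivative quotient is 2·(1/h) / (−3·h^(−4)) = (-2/3)·h^3 → 0.

0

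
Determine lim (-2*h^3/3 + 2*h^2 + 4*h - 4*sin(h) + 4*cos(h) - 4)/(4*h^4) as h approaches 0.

Substitution gives 0/0 (the numerator vanishes to order 4).
Expand each term to order h^4: the coefficient of h^4 in -4·sin(h) is 0 and in 4·cos(h) is 1/6.
Lower-order terms cancel with the polynomial part, so the numerator is (1/6)·h^4 + o(h^4), and the limit is (1/6)/(4) = 1/24.

1/24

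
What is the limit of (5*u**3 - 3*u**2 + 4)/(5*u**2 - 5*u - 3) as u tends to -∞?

The numerator has higher degree (3 > 2); the quotient behaves like (5/(5))·u^1 for large |u|.
As u → −∞ this diverges to -∞.

-∞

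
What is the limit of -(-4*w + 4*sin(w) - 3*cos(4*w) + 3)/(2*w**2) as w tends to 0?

-12

Substitution gives 0/0 (the numerator vanishes to order 2).
Expand each term to order w^2: the coefficient of w^2 in -3·cos(4w) is 24 and in 4·sin(w) is 0.
Lower-order terms cancel with the polynomial part, so the numerator is (24)·w^2 + o(w^2), and the limit is (24)/(-2) = -12.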